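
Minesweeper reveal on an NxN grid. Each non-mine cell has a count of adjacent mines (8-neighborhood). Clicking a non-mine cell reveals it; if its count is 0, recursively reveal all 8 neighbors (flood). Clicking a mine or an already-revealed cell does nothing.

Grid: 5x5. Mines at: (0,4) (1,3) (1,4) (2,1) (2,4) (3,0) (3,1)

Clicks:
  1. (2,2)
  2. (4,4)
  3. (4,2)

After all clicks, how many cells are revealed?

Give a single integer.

Answer: 7

Derivation:
Click 1 (2,2) count=3: revealed 1 new [(2,2)] -> total=1
Click 2 (4,4) count=0: revealed 6 new [(3,2) (3,3) (3,4) (4,2) (4,3) (4,4)] -> total=7
Click 3 (4,2) count=1: revealed 0 new [(none)] -> total=7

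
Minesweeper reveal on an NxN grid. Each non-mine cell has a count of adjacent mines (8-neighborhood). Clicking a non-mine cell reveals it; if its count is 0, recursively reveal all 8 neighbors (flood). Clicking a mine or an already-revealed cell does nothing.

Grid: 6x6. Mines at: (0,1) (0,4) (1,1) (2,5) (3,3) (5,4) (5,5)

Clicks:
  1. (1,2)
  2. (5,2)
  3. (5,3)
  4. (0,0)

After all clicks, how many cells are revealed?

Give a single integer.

Answer: 16

Derivation:
Click 1 (1,2) count=2: revealed 1 new [(1,2)] -> total=1
Click 2 (5,2) count=0: revealed 14 new [(2,0) (2,1) (2,2) (3,0) (3,1) (3,2) (4,0) (4,1) (4,2) (4,3) (5,0) (5,1) (5,2) (5,3)] -> total=15
Click 3 (5,3) count=1: revealed 0 new [(none)] -> total=15
Click 4 (0,0) count=2: revealed 1 new [(0,0)] -> total=16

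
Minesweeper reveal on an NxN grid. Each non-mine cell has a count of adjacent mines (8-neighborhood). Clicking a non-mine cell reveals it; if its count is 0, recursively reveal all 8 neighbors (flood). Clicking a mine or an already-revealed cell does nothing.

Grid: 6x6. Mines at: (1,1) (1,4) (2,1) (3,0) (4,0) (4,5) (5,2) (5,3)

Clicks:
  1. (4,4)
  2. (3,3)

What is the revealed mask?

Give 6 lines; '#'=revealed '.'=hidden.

Click 1 (4,4) count=2: revealed 1 new [(4,4)] -> total=1
Click 2 (3,3) count=0: revealed 8 new [(2,2) (2,3) (2,4) (3,2) (3,3) (3,4) (4,2) (4,3)] -> total=9

Answer: ......
......
..###.
..###.
..###.
......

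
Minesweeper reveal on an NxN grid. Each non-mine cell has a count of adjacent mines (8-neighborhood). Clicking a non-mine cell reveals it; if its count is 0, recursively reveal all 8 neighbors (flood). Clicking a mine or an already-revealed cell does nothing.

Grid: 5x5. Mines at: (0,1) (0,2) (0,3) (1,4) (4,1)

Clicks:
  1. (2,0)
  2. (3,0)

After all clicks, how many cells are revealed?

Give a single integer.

Click 1 (2,0) count=0: revealed 17 new [(1,0) (1,1) (1,2) (1,3) (2,0) (2,1) (2,2) (2,3) (2,4) (3,0) (3,1) (3,2) (3,3) (3,4) (4,2) (4,3) (4,4)] -> total=17
Click 2 (3,0) count=1: revealed 0 new [(none)] -> total=17

Answer: 17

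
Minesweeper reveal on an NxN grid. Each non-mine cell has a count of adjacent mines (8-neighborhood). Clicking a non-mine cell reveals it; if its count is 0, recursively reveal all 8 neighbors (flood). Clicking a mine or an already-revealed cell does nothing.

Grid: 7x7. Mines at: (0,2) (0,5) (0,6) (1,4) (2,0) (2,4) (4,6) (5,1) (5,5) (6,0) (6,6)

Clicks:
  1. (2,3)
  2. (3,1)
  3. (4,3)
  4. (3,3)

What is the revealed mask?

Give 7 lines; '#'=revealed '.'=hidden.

Click 1 (2,3) count=2: revealed 1 new [(2,3)] -> total=1
Click 2 (3,1) count=1: revealed 1 new [(3,1)] -> total=2
Click 3 (4,3) count=0: revealed 18 new [(1,1) (1,2) (1,3) (2,1) (2,2) (3,2) (3,3) (3,4) (4,1) (4,2) (4,3) (4,4) (5,2) (5,3) (5,4) (6,2) (6,3) (6,4)] -> total=20
Click 4 (3,3) count=1: revealed 0 new [(none)] -> total=20

Answer: .......
.###...
.###...
.####..
.####..
..###..
..###..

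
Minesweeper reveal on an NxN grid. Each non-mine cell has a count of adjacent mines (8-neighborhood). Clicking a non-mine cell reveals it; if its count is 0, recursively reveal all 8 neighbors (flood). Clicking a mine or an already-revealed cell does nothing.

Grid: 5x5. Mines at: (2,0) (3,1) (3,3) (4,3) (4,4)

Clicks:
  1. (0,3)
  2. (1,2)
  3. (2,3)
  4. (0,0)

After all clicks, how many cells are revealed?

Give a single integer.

Click 1 (0,3) count=0: revealed 14 new [(0,0) (0,1) (0,2) (0,3) (0,4) (1,0) (1,1) (1,2) (1,3) (1,4) (2,1) (2,2) (2,3) (2,4)] -> total=14
Click 2 (1,2) count=0: revealed 0 new [(none)] -> total=14
Click 3 (2,3) count=1: revealed 0 new [(none)] -> total=14
Click 4 (0,0) count=0: revealed 0 new [(none)] -> total=14

Answer: 14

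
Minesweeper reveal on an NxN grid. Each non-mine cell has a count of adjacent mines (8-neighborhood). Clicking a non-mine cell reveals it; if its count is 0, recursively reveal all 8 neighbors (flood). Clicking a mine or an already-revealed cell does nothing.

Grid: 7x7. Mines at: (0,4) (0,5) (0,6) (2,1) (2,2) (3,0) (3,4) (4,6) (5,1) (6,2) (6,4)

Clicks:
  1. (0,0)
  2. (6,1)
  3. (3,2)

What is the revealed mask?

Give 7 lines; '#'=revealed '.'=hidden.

Answer: ####...
####...
.......
..#....
.......
.......
.#.....

Derivation:
Click 1 (0,0) count=0: revealed 8 new [(0,0) (0,1) (0,2) (0,3) (1,0) (1,1) (1,2) (1,3)] -> total=8
Click 2 (6,1) count=2: revealed 1 new [(6,1)] -> total=9
Click 3 (3,2) count=2: revealed 1 new [(3,2)] -> total=10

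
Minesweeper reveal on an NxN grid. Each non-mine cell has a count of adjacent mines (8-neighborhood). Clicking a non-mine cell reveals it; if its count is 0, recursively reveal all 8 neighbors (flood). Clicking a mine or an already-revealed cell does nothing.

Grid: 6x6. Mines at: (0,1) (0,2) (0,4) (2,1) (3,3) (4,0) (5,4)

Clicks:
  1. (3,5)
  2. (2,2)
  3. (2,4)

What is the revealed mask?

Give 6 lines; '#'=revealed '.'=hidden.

Click 1 (3,5) count=0: revealed 8 new [(1,4) (1,5) (2,4) (2,5) (3,4) (3,5) (4,4) (4,5)] -> total=8
Click 2 (2,2) count=2: revealed 1 new [(2,2)] -> total=9
Click 3 (2,4) count=1: revealed 0 new [(none)] -> total=9

Answer: ......
....##
..#.##
....##
....##
......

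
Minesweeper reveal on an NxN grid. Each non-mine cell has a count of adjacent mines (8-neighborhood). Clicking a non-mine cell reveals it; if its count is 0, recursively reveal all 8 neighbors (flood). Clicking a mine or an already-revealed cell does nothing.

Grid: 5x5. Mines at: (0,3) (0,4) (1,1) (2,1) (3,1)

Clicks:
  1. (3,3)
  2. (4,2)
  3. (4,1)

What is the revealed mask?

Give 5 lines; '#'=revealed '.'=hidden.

Click 1 (3,3) count=0: revealed 12 new [(1,2) (1,3) (1,4) (2,2) (2,3) (2,4) (3,2) (3,3) (3,4) (4,2) (4,3) (4,4)] -> total=12
Click 2 (4,2) count=1: revealed 0 new [(none)] -> total=12
Click 3 (4,1) count=1: revealed 1 new [(4,1)] -> total=13

Answer: .....
..###
..###
..###
.####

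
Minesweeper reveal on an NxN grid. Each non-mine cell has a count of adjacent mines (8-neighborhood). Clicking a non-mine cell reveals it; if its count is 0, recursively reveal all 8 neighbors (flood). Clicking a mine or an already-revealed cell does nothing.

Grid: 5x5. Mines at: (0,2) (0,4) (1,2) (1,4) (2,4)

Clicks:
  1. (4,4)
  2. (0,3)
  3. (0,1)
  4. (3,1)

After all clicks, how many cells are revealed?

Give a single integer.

Click 1 (4,4) count=0: revealed 18 new [(0,0) (0,1) (1,0) (1,1) (2,0) (2,1) (2,2) (2,3) (3,0) (3,1) (3,2) (3,3) (3,4) (4,0) (4,1) (4,2) (4,3) (4,4)] -> total=18
Click 2 (0,3) count=4: revealed 1 new [(0,3)] -> total=19
Click 3 (0,1) count=2: revealed 0 new [(none)] -> total=19
Click 4 (3,1) count=0: revealed 0 new [(none)] -> total=19

Answer: 19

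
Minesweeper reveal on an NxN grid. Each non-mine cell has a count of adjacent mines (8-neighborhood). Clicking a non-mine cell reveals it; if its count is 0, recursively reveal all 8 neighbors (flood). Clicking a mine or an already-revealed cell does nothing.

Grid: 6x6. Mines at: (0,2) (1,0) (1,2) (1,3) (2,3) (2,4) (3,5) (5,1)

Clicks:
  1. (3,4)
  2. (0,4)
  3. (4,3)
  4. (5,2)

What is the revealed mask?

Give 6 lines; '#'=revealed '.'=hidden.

Answer: ....#.
......
......
..###.
..####
..####

Derivation:
Click 1 (3,4) count=3: revealed 1 new [(3,4)] -> total=1
Click 2 (0,4) count=1: revealed 1 new [(0,4)] -> total=2
Click 3 (4,3) count=0: revealed 10 new [(3,2) (3,3) (4,2) (4,3) (4,4) (4,5) (5,2) (5,3) (5,4) (5,5)] -> total=12
Click 4 (5,2) count=1: revealed 0 new [(none)] -> total=12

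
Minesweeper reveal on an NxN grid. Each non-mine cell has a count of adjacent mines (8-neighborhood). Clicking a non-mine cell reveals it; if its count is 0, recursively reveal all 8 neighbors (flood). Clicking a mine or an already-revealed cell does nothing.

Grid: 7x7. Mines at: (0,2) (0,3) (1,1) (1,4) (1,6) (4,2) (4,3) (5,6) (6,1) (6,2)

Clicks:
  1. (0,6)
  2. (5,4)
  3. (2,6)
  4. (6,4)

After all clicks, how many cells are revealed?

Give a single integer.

Answer: 8

Derivation:
Click 1 (0,6) count=1: revealed 1 new [(0,6)] -> total=1
Click 2 (5,4) count=1: revealed 1 new [(5,4)] -> total=2
Click 3 (2,6) count=1: revealed 1 new [(2,6)] -> total=3
Click 4 (6,4) count=0: revealed 5 new [(5,3) (5,5) (6,3) (6,4) (6,5)] -> total=8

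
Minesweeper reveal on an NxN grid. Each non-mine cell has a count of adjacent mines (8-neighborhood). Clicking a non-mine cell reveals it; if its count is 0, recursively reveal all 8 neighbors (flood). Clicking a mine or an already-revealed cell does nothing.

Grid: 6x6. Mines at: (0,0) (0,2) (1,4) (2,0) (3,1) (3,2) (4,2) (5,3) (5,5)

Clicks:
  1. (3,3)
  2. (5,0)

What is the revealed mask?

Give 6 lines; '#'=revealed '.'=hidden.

Answer: ......
......
......
...#..
##....
##....

Derivation:
Click 1 (3,3) count=2: revealed 1 new [(3,3)] -> total=1
Click 2 (5,0) count=0: revealed 4 new [(4,0) (4,1) (5,0) (5,1)] -> total=5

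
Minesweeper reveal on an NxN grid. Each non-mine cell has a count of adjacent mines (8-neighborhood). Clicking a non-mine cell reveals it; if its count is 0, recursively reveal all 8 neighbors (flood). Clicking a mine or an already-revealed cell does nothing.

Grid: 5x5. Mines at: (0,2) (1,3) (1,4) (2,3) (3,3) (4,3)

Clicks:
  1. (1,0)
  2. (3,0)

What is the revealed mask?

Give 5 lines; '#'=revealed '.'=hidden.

Click 1 (1,0) count=0: revealed 14 new [(0,0) (0,1) (1,0) (1,1) (1,2) (2,0) (2,1) (2,2) (3,0) (3,1) (3,2) (4,0) (4,1) (4,2)] -> total=14
Click 2 (3,0) count=0: revealed 0 new [(none)] -> total=14

Answer: ##...
###..
###..
###..
###..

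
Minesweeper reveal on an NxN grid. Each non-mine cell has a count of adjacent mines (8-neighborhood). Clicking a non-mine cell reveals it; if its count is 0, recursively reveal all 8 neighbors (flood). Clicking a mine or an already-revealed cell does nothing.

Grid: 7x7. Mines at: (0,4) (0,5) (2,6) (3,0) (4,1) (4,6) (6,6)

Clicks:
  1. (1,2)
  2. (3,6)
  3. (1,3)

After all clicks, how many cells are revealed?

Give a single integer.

Answer: 38

Derivation:
Click 1 (1,2) count=0: revealed 37 new [(0,0) (0,1) (0,2) (0,3) (1,0) (1,1) (1,2) (1,3) (1,4) (1,5) (2,0) (2,1) (2,2) (2,3) (2,4) (2,5) (3,1) (3,2) (3,3) (3,4) (3,5) (4,2) (4,3) (4,4) (4,5) (5,0) (5,1) (5,2) (5,3) (5,4) (5,5) (6,0) (6,1) (6,2) (6,3) (6,4) (6,5)] -> total=37
Click 2 (3,6) count=2: revealed 1 new [(3,6)] -> total=38
Click 3 (1,3) count=1: revealed 0 new [(none)] -> total=38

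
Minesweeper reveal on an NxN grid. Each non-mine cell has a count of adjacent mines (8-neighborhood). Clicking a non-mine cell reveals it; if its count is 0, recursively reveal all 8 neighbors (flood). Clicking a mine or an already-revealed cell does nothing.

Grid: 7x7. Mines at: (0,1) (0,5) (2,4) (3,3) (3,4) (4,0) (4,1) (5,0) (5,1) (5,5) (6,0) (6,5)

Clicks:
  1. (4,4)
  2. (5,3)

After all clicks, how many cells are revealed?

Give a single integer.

Answer: 9

Derivation:
Click 1 (4,4) count=3: revealed 1 new [(4,4)] -> total=1
Click 2 (5,3) count=0: revealed 8 new [(4,2) (4,3) (5,2) (5,3) (5,4) (6,2) (6,3) (6,4)] -> total=9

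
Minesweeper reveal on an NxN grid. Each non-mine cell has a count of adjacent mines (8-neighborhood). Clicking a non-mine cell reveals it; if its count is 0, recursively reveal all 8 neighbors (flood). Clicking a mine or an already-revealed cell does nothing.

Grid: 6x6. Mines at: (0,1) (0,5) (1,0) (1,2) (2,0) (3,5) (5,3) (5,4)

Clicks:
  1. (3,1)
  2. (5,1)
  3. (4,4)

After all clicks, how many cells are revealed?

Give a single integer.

Click 1 (3,1) count=1: revealed 1 new [(3,1)] -> total=1
Click 2 (5,1) count=0: revealed 16 new [(2,1) (2,2) (2,3) (2,4) (3,0) (3,2) (3,3) (3,4) (4,0) (4,1) (4,2) (4,3) (4,4) (5,0) (5,1) (5,2)] -> total=17
Click 3 (4,4) count=3: revealed 0 new [(none)] -> total=17

Answer: 17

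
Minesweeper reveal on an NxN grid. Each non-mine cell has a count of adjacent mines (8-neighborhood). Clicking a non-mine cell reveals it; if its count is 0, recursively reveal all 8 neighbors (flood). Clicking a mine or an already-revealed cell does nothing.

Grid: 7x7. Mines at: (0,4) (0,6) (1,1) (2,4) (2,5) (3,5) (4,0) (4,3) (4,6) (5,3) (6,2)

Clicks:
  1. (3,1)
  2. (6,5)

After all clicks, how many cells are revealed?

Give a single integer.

Click 1 (3,1) count=1: revealed 1 new [(3,1)] -> total=1
Click 2 (6,5) count=0: revealed 6 new [(5,4) (5,5) (5,6) (6,4) (6,5) (6,6)] -> total=7

Answer: 7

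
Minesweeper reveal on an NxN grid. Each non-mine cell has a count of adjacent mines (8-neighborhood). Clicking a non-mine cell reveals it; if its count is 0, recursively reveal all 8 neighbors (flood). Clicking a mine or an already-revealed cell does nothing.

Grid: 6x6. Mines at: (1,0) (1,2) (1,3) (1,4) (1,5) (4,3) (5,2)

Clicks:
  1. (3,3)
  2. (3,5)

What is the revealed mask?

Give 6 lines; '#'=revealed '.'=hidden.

Answer: ......
......
....##
...###
....##
....##

Derivation:
Click 1 (3,3) count=1: revealed 1 new [(3,3)] -> total=1
Click 2 (3,5) count=0: revealed 8 new [(2,4) (2,5) (3,4) (3,5) (4,4) (4,5) (5,4) (5,5)] -> total=9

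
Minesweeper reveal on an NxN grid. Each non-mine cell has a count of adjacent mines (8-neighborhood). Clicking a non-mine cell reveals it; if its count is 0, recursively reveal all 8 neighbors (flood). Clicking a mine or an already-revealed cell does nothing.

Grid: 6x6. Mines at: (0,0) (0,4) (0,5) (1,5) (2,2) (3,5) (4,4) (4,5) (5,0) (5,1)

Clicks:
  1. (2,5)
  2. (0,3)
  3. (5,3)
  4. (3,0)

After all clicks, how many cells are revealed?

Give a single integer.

Click 1 (2,5) count=2: revealed 1 new [(2,5)] -> total=1
Click 2 (0,3) count=1: revealed 1 new [(0,3)] -> total=2
Click 3 (5,3) count=1: revealed 1 new [(5,3)] -> total=3
Click 4 (3,0) count=0: revealed 8 new [(1,0) (1,1) (2,0) (2,1) (3,0) (3,1) (4,0) (4,1)] -> total=11

Answer: 11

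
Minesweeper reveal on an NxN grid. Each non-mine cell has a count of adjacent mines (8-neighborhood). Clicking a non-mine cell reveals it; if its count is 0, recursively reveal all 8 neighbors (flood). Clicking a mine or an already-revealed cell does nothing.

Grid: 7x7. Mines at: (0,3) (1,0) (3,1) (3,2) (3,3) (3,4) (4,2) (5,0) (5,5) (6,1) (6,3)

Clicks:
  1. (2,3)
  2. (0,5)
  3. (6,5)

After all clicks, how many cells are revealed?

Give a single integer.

Click 1 (2,3) count=3: revealed 1 new [(2,3)] -> total=1
Click 2 (0,5) count=0: revealed 13 new [(0,4) (0,5) (0,6) (1,4) (1,5) (1,6) (2,4) (2,5) (2,6) (3,5) (3,6) (4,5) (4,6)] -> total=14
Click 3 (6,5) count=1: revealed 1 new [(6,5)] -> total=15

Answer: 15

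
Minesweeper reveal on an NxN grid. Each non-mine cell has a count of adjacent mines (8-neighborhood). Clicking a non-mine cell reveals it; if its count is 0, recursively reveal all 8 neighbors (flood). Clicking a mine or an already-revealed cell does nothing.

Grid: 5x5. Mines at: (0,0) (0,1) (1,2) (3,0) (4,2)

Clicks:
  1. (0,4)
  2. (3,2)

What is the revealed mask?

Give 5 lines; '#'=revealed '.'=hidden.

Click 1 (0,4) count=0: revealed 10 new [(0,3) (0,4) (1,3) (1,4) (2,3) (2,4) (3,3) (3,4) (4,3) (4,4)] -> total=10
Click 2 (3,2) count=1: revealed 1 new [(3,2)] -> total=11

Answer: ...##
...##
...##
..###
...##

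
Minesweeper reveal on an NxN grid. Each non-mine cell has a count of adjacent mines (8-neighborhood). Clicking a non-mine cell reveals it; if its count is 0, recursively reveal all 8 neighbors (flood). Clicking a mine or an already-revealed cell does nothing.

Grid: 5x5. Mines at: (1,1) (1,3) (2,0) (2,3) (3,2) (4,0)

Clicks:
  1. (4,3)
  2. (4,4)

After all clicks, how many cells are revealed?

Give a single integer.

Click 1 (4,3) count=1: revealed 1 new [(4,3)] -> total=1
Click 2 (4,4) count=0: revealed 3 new [(3,3) (3,4) (4,4)] -> total=4

Answer: 4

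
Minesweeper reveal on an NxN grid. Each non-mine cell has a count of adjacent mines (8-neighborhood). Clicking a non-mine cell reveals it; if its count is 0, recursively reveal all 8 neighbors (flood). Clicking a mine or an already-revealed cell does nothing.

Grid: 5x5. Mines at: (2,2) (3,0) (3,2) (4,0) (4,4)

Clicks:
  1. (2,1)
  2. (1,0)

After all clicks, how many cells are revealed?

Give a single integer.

Answer: 16

Derivation:
Click 1 (2,1) count=3: revealed 1 new [(2,1)] -> total=1
Click 2 (1,0) count=0: revealed 15 new [(0,0) (0,1) (0,2) (0,3) (0,4) (1,0) (1,1) (1,2) (1,3) (1,4) (2,0) (2,3) (2,4) (3,3) (3,4)] -> total=16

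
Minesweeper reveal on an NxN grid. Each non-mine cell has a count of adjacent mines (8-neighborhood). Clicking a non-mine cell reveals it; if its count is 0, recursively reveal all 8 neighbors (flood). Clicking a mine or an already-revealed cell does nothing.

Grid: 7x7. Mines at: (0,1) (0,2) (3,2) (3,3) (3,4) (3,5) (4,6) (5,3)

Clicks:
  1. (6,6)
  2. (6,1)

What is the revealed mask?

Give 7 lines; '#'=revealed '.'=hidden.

Answer: .......
##.....
##.....
##.....
###....
###.###
###.###

Derivation:
Click 1 (6,6) count=0: revealed 6 new [(5,4) (5,5) (5,6) (6,4) (6,5) (6,6)] -> total=6
Click 2 (6,1) count=0: revealed 15 new [(1,0) (1,1) (2,0) (2,1) (3,0) (3,1) (4,0) (4,1) (4,2) (5,0) (5,1) (5,2) (6,0) (6,1) (6,2)] -> total=21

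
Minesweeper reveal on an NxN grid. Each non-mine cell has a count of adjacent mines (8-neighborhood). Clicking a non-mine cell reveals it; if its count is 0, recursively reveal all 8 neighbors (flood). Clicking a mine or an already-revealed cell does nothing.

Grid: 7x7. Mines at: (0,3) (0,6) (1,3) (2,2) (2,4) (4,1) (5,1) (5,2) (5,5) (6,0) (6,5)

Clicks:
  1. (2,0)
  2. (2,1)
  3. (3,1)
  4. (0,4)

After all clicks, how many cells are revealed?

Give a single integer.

Answer: 11

Derivation:
Click 1 (2,0) count=0: revealed 10 new [(0,0) (0,1) (0,2) (1,0) (1,1) (1,2) (2,0) (2,1) (3,0) (3,1)] -> total=10
Click 2 (2,1) count=1: revealed 0 new [(none)] -> total=10
Click 3 (3,1) count=2: revealed 0 new [(none)] -> total=10
Click 4 (0,4) count=2: revealed 1 new [(0,4)] -> total=11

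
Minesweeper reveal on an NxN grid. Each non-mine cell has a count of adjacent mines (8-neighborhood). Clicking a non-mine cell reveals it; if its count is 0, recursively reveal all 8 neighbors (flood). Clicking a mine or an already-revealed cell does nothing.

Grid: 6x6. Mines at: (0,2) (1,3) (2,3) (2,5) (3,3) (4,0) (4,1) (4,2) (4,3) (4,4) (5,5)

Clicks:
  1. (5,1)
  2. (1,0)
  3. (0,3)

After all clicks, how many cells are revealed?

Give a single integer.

Click 1 (5,1) count=3: revealed 1 new [(5,1)] -> total=1
Click 2 (1,0) count=0: revealed 11 new [(0,0) (0,1) (1,0) (1,1) (1,2) (2,0) (2,1) (2,2) (3,0) (3,1) (3,2)] -> total=12
Click 3 (0,3) count=2: revealed 1 new [(0,3)] -> total=13

Answer: 13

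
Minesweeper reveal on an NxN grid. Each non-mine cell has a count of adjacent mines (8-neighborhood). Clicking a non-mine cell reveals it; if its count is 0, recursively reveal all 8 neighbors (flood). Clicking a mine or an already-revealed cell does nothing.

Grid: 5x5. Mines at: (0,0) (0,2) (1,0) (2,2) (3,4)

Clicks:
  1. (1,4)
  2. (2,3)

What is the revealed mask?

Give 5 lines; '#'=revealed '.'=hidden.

Click 1 (1,4) count=0: revealed 6 new [(0,3) (0,4) (1,3) (1,4) (2,3) (2,4)] -> total=6
Click 2 (2,3) count=2: revealed 0 new [(none)] -> total=6

Answer: ...##
...##
...##
.....
.....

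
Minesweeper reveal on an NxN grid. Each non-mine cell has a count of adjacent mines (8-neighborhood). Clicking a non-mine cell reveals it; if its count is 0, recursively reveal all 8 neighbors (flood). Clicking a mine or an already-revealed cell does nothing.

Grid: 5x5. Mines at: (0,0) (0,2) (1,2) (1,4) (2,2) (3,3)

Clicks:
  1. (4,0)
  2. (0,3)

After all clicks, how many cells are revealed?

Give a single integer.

Answer: 11

Derivation:
Click 1 (4,0) count=0: revealed 10 new [(1,0) (1,1) (2,0) (2,1) (3,0) (3,1) (3,2) (4,0) (4,1) (4,2)] -> total=10
Click 2 (0,3) count=3: revealed 1 new [(0,3)] -> total=11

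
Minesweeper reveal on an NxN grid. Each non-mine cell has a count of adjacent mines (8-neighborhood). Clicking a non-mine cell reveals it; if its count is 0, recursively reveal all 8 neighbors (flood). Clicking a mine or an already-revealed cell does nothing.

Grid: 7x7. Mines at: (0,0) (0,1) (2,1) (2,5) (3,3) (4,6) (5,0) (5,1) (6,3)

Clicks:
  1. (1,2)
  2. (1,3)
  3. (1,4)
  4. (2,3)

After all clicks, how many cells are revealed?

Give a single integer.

Answer: 13

Derivation:
Click 1 (1,2) count=2: revealed 1 new [(1,2)] -> total=1
Click 2 (1,3) count=0: revealed 12 new [(0,2) (0,3) (0,4) (0,5) (0,6) (1,3) (1,4) (1,5) (1,6) (2,2) (2,3) (2,4)] -> total=13
Click 3 (1,4) count=1: revealed 0 new [(none)] -> total=13
Click 4 (2,3) count=1: revealed 0 new [(none)] -> total=13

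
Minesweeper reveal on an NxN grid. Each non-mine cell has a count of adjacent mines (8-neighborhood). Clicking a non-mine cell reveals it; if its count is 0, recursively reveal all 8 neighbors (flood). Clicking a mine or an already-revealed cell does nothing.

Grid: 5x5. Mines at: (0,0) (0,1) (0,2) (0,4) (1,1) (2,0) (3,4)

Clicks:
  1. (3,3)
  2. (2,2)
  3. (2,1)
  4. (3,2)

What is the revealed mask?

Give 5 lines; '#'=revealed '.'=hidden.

Answer: .....
.....
.###.
####.
####.

Derivation:
Click 1 (3,3) count=1: revealed 1 new [(3,3)] -> total=1
Click 2 (2,2) count=1: revealed 1 new [(2,2)] -> total=2
Click 3 (2,1) count=2: revealed 1 new [(2,1)] -> total=3
Click 4 (3,2) count=0: revealed 8 new [(2,3) (3,0) (3,1) (3,2) (4,0) (4,1) (4,2) (4,3)] -> total=11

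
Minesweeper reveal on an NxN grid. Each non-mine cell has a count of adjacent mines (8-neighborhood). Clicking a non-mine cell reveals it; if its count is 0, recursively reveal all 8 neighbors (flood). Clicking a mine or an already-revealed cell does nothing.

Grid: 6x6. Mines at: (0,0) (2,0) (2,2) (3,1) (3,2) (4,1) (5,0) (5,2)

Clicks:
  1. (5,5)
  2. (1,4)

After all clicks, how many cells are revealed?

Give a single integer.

Click 1 (5,5) count=0: revealed 22 new [(0,1) (0,2) (0,3) (0,4) (0,5) (1,1) (1,2) (1,3) (1,4) (1,5) (2,3) (2,4) (2,5) (3,3) (3,4) (3,5) (4,3) (4,4) (4,5) (5,3) (5,4) (5,5)] -> total=22
Click 2 (1,4) count=0: revealed 0 new [(none)] -> total=22

Answer: 22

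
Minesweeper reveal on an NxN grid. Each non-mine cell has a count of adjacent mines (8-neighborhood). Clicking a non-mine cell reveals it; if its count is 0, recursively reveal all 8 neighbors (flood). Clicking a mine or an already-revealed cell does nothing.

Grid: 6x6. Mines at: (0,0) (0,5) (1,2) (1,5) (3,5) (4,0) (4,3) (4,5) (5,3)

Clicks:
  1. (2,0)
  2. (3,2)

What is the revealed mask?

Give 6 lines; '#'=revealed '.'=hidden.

Click 1 (2,0) count=0: revealed 6 new [(1,0) (1,1) (2,0) (2,1) (3,0) (3,1)] -> total=6
Click 2 (3,2) count=1: revealed 1 new [(3,2)] -> total=7

Answer: ......
##....
##....
###...
......
......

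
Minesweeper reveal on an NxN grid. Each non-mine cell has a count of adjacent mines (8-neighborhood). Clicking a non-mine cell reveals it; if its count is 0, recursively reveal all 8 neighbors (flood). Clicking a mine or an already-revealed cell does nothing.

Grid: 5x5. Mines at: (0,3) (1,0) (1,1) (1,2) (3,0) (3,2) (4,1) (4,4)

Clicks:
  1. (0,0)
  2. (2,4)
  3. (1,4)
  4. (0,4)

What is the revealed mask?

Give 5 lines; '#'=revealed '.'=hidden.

Answer: #...#
...##
...##
...##
.....

Derivation:
Click 1 (0,0) count=2: revealed 1 new [(0,0)] -> total=1
Click 2 (2,4) count=0: revealed 6 new [(1,3) (1,4) (2,3) (2,4) (3,3) (3,4)] -> total=7
Click 3 (1,4) count=1: revealed 0 new [(none)] -> total=7
Click 4 (0,4) count=1: revealed 1 new [(0,4)] -> total=8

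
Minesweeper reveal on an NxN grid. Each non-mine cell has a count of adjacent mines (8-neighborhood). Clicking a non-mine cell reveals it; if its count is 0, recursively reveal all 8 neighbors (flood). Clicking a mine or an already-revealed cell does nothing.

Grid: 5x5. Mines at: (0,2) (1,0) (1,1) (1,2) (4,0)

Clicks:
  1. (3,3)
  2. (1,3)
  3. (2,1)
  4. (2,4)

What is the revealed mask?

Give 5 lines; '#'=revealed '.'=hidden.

Answer: ...##
...##
.####
.####
.####

Derivation:
Click 1 (3,3) count=0: revealed 16 new [(0,3) (0,4) (1,3) (1,4) (2,1) (2,2) (2,3) (2,4) (3,1) (3,2) (3,3) (3,4) (4,1) (4,2) (4,3) (4,4)] -> total=16
Click 2 (1,3) count=2: revealed 0 new [(none)] -> total=16
Click 3 (2,1) count=3: revealed 0 new [(none)] -> total=16
Click 4 (2,4) count=0: revealed 0 new [(none)] -> total=16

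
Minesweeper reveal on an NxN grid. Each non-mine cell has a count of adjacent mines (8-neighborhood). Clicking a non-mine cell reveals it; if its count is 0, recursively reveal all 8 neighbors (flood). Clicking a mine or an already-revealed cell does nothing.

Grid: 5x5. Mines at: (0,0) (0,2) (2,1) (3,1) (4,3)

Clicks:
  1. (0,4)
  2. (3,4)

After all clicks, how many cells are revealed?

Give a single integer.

Answer: 11

Derivation:
Click 1 (0,4) count=0: revealed 11 new [(0,3) (0,4) (1,2) (1,3) (1,4) (2,2) (2,3) (2,4) (3,2) (3,3) (3,4)] -> total=11
Click 2 (3,4) count=1: revealed 0 new [(none)] -> total=11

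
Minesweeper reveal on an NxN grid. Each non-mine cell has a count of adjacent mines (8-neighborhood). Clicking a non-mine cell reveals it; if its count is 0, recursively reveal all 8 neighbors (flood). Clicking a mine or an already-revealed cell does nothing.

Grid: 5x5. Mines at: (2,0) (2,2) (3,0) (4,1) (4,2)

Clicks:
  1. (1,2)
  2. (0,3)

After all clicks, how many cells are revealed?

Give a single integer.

Answer: 16

Derivation:
Click 1 (1,2) count=1: revealed 1 new [(1,2)] -> total=1
Click 2 (0,3) count=0: revealed 15 new [(0,0) (0,1) (0,2) (0,3) (0,4) (1,0) (1,1) (1,3) (1,4) (2,3) (2,4) (3,3) (3,4) (4,3) (4,4)] -> total=16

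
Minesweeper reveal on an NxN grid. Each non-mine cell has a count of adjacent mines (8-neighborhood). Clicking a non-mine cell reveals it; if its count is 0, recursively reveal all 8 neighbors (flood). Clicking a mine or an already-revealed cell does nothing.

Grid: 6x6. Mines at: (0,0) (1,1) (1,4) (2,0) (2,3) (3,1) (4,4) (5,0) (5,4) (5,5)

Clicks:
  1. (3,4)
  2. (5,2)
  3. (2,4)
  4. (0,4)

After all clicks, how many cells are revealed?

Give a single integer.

Answer: 9

Derivation:
Click 1 (3,4) count=2: revealed 1 new [(3,4)] -> total=1
Click 2 (5,2) count=0: revealed 6 new [(4,1) (4,2) (4,3) (5,1) (5,2) (5,3)] -> total=7
Click 3 (2,4) count=2: revealed 1 new [(2,4)] -> total=8
Click 4 (0,4) count=1: revealed 1 new [(0,4)] -> total=9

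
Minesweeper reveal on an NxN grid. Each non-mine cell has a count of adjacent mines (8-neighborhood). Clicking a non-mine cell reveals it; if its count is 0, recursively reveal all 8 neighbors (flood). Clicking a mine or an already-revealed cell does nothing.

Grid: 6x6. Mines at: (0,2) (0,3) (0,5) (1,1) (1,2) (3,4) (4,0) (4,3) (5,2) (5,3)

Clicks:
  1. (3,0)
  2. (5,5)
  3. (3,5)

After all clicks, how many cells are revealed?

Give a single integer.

Click 1 (3,0) count=1: revealed 1 new [(3,0)] -> total=1
Click 2 (5,5) count=0: revealed 4 new [(4,4) (4,5) (5,4) (5,5)] -> total=5
Click 3 (3,5) count=1: revealed 1 new [(3,5)] -> total=6

Answer: 6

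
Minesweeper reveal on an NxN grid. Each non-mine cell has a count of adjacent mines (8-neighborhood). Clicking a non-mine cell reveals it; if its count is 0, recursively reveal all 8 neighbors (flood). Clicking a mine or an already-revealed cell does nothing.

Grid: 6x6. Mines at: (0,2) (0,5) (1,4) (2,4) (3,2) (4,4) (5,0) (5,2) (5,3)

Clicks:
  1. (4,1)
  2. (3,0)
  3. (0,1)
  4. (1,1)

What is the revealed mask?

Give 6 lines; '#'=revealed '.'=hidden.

Answer: ##....
##....
##....
##....
##....
......

Derivation:
Click 1 (4,1) count=3: revealed 1 new [(4,1)] -> total=1
Click 2 (3,0) count=0: revealed 9 new [(0,0) (0,1) (1,0) (1,1) (2,0) (2,1) (3,0) (3,1) (4,0)] -> total=10
Click 3 (0,1) count=1: revealed 0 new [(none)] -> total=10
Click 4 (1,1) count=1: revealed 0 new [(none)] -> total=10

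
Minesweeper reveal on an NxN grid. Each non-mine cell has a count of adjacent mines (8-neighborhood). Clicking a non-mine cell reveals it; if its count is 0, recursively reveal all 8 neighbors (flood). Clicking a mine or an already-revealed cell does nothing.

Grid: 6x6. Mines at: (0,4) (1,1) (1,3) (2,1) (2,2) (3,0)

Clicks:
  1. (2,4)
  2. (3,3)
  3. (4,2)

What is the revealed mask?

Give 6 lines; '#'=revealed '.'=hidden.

Click 1 (2,4) count=1: revealed 1 new [(2,4)] -> total=1
Click 2 (3,3) count=1: revealed 1 new [(3,3)] -> total=2
Click 3 (4,2) count=0: revealed 20 new [(1,4) (1,5) (2,3) (2,5) (3,1) (3,2) (3,4) (3,5) (4,0) (4,1) (4,2) (4,3) (4,4) (4,5) (5,0) (5,1) (5,2) (5,3) (5,4) (5,5)] -> total=22

Answer: ......
....##
...###
.#####
######
######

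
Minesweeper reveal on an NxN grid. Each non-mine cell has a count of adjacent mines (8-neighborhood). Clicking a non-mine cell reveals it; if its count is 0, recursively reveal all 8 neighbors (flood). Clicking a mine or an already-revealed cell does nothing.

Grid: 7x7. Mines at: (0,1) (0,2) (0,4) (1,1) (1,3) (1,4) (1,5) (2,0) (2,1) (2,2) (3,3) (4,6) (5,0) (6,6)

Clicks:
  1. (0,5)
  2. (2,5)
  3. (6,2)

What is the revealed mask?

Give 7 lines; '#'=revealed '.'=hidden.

Click 1 (0,5) count=3: revealed 1 new [(0,5)] -> total=1
Click 2 (2,5) count=2: revealed 1 new [(2,5)] -> total=2
Click 3 (6,2) count=0: revealed 15 new [(4,1) (4,2) (4,3) (4,4) (4,5) (5,1) (5,2) (5,3) (5,4) (5,5) (6,1) (6,2) (6,3) (6,4) (6,5)] -> total=17

Answer: .....#.
.......
.....#.
.......
.#####.
.#####.
.#####.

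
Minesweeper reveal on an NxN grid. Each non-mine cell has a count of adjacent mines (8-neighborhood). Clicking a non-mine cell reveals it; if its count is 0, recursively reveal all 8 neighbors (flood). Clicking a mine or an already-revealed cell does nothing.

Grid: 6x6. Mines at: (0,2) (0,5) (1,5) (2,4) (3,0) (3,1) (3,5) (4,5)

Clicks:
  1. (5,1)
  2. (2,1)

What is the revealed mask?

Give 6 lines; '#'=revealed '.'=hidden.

Click 1 (5,1) count=0: revealed 13 new [(3,2) (3,3) (3,4) (4,0) (4,1) (4,2) (4,3) (4,4) (5,0) (5,1) (5,2) (5,3) (5,4)] -> total=13
Click 2 (2,1) count=2: revealed 1 new [(2,1)] -> total=14

Answer: ......
......
.#....
..###.
#####.
#####.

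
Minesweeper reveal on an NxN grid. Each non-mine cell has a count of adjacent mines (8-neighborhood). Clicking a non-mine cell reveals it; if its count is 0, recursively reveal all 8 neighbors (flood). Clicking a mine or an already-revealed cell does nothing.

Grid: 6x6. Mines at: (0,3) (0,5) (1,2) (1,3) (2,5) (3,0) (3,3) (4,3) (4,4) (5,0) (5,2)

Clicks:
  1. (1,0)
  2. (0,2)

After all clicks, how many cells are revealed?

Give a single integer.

Click 1 (1,0) count=0: revealed 6 new [(0,0) (0,1) (1,0) (1,1) (2,0) (2,1)] -> total=6
Click 2 (0,2) count=3: revealed 1 new [(0,2)] -> total=7

Answer: 7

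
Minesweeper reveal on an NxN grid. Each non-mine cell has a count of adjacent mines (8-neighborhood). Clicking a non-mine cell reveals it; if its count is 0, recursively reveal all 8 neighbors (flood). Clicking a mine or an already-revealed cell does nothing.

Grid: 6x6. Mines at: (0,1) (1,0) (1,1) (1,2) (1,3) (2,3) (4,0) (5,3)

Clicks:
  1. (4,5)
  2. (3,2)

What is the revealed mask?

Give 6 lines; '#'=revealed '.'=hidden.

Click 1 (4,5) count=0: revealed 12 new [(0,4) (0,5) (1,4) (1,5) (2,4) (2,5) (3,4) (3,5) (4,4) (4,5) (5,4) (5,5)] -> total=12
Click 2 (3,2) count=1: revealed 1 new [(3,2)] -> total=13

Answer: ....##
....##
....##
..#.##
....##
....##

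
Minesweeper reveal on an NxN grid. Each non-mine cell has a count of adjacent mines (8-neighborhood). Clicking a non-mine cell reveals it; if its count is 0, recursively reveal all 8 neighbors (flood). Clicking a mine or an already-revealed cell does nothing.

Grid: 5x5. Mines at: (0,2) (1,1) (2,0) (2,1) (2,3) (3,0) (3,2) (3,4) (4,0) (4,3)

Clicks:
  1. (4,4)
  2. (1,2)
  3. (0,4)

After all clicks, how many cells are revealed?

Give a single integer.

Answer: 6

Derivation:
Click 1 (4,4) count=2: revealed 1 new [(4,4)] -> total=1
Click 2 (1,2) count=4: revealed 1 new [(1,2)] -> total=2
Click 3 (0,4) count=0: revealed 4 new [(0,3) (0,4) (1,3) (1,4)] -> total=6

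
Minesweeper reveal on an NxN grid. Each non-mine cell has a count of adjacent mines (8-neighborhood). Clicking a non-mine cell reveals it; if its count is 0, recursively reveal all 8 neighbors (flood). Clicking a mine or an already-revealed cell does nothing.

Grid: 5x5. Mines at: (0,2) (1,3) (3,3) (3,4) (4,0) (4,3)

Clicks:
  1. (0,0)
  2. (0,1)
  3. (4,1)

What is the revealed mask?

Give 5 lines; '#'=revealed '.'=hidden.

Click 1 (0,0) count=0: revealed 11 new [(0,0) (0,1) (1,0) (1,1) (1,2) (2,0) (2,1) (2,2) (3,0) (3,1) (3,2)] -> total=11
Click 2 (0,1) count=1: revealed 0 new [(none)] -> total=11
Click 3 (4,1) count=1: revealed 1 new [(4,1)] -> total=12

Answer: ##...
###..
###..
###..
.#...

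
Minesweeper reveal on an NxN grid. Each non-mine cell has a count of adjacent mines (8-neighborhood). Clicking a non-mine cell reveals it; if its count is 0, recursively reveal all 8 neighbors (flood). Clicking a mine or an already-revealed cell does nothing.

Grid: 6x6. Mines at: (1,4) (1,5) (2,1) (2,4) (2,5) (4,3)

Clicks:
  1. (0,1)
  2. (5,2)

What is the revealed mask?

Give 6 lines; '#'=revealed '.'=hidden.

Click 1 (0,1) count=0: revealed 8 new [(0,0) (0,1) (0,2) (0,3) (1,0) (1,1) (1,2) (1,3)] -> total=8
Click 2 (5,2) count=1: revealed 1 new [(5,2)] -> total=9

Answer: ####..
####..
......
......
......
..#...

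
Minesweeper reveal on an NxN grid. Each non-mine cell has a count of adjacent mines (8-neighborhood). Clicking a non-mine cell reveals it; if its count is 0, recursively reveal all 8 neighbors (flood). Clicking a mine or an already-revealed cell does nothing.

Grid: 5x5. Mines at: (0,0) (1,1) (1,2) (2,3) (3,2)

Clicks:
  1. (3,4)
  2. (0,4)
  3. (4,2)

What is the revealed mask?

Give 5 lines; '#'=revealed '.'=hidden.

Answer: ...##
...##
.....
....#
..#..

Derivation:
Click 1 (3,4) count=1: revealed 1 new [(3,4)] -> total=1
Click 2 (0,4) count=0: revealed 4 new [(0,3) (0,4) (1,3) (1,4)] -> total=5
Click 3 (4,2) count=1: revealed 1 new [(4,2)] -> total=6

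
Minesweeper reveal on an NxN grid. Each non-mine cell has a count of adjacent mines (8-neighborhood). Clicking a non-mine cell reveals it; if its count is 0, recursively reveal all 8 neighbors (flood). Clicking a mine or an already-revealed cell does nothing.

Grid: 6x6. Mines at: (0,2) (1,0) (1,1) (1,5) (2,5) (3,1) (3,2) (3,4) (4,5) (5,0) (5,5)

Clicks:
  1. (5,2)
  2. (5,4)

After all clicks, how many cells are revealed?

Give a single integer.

Click 1 (5,2) count=0: revealed 8 new [(4,1) (4,2) (4,3) (4,4) (5,1) (5,2) (5,3) (5,4)] -> total=8
Click 2 (5,4) count=2: revealed 0 new [(none)] -> total=8

Answer: 8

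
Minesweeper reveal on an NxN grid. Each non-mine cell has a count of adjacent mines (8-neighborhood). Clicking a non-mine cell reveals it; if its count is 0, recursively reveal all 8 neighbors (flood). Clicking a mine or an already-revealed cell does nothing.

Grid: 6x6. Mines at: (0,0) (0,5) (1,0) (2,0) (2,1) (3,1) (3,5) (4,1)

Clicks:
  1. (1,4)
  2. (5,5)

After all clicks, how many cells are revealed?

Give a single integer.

Answer: 22

Derivation:
Click 1 (1,4) count=1: revealed 1 new [(1,4)] -> total=1
Click 2 (5,5) count=0: revealed 21 new [(0,1) (0,2) (0,3) (0,4) (1,1) (1,2) (1,3) (2,2) (2,3) (2,4) (3,2) (3,3) (3,4) (4,2) (4,3) (4,4) (4,5) (5,2) (5,3) (5,4) (5,5)] -> total=22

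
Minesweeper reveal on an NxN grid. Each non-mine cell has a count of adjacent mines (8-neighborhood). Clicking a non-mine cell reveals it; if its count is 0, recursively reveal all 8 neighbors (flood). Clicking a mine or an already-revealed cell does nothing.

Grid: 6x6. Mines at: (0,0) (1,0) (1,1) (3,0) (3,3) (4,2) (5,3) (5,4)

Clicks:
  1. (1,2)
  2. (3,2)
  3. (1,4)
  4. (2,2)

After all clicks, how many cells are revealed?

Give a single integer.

Click 1 (1,2) count=1: revealed 1 new [(1,2)] -> total=1
Click 2 (3,2) count=2: revealed 1 new [(3,2)] -> total=2
Click 3 (1,4) count=0: revealed 15 new [(0,2) (0,3) (0,4) (0,5) (1,3) (1,4) (1,5) (2,2) (2,3) (2,4) (2,5) (3,4) (3,5) (4,4) (4,5)] -> total=17
Click 4 (2,2) count=2: revealed 0 new [(none)] -> total=17

Answer: 17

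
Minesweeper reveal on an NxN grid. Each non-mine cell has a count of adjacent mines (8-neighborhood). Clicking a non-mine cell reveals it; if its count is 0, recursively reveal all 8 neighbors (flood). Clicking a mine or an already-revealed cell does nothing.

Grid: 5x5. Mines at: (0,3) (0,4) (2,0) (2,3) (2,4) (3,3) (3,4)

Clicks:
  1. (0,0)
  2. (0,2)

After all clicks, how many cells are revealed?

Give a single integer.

Answer: 6

Derivation:
Click 1 (0,0) count=0: revealed 6 new [(0,0) (0,1) (0,2) (1,0) (1,1) (1,2)] -> total=6
Click 2 (0,2) count=1: revealed 0 new [(none)] -> total=6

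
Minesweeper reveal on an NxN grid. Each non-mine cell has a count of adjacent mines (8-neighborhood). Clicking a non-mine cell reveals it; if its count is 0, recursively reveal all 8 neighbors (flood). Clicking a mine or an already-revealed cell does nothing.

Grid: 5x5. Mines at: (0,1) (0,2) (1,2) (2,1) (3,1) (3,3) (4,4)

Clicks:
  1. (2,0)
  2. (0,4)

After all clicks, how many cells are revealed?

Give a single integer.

Click 1 (2,0) count=2: revealed 1 new [(2,0)] -> total=1
Click 2 (0,4) count=0: revealed 6 new [(0,3) (0,4) (1,3) (1,4) (2,3) (2,4)] -> total=7

Answer: 7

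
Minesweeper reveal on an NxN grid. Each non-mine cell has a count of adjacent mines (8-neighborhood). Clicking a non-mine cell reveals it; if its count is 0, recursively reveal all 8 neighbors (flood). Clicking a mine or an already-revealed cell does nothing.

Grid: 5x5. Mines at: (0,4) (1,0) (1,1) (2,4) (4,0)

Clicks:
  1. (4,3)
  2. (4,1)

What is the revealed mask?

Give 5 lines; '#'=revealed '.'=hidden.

Answer: .....
.....
.###.
.####
.####

Derivation:
Click 1 (4,3) count=0: revealed 11 new [(2,1) (2,2) (2,3) (3,1) (3,2) (3,3) (3,4) (4,1) (4,2) (4,3) (4,4)] -> total=11
Click 2 (4,1) count=1: revealed 0 new [(none)] -> total=11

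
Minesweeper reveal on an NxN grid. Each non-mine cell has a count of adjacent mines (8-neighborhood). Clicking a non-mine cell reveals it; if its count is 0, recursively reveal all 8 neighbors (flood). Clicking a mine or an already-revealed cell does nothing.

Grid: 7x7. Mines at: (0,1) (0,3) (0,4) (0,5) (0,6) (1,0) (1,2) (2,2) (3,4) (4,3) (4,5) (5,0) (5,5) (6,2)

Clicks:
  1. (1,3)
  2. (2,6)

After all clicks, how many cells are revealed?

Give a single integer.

Answer: 7

Derivation:
Click 1 (1,3) count=4: revealed 1 new [(1,3)] -> total=1
Click 2 (2,6) count=0: revealed 6 new [(1,5) (1,6) (2,5) (2,6) (3,5) (3,6)] -> total=7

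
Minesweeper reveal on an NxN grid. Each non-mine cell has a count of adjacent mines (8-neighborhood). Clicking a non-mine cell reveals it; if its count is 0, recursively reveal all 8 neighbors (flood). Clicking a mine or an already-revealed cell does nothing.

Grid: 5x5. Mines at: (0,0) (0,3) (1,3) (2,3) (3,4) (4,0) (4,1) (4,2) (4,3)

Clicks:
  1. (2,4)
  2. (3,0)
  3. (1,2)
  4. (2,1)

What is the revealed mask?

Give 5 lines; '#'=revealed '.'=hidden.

Click 1 (2,4) count=3: revealed 1 new [(2,4)] -> total=1
Click 2 (3,0) count=2: revealed 1 new [(3,0)] -> total=2
Click 3 (1,2) count=3: revealed 1 new [(1,2)] -> total=3
Click 4 (2,1) count=0: revealed 7 new [(1,0) (1,1) (2,0) (2,1) (2,2) (3,1) (3,2)] -> total=10

Answer: .....
###..
###.#
###..
.....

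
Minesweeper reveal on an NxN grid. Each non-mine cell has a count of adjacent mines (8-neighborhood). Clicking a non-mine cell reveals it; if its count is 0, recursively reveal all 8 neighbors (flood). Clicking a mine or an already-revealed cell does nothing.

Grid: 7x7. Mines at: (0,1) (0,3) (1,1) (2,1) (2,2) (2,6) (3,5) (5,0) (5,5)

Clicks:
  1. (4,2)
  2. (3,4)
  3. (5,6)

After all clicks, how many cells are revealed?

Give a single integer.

Click 1 (4,2) count=0: revealed 16 new [(3,1) (3,2) (3,3) (3,4) (4,1) (4,2) (4,3) (4,4) (5,1) (5,2) (5,3) (5,4) (6,1) (6,2) (6,3) (6,4)] -> total=16
Click 2 (3,4) count=1: revealed 0 new [(none)] -> total=16
Click 3 (5,6) count=1: revealed 1 new [(5,6)] -> total=17

Answer: 17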